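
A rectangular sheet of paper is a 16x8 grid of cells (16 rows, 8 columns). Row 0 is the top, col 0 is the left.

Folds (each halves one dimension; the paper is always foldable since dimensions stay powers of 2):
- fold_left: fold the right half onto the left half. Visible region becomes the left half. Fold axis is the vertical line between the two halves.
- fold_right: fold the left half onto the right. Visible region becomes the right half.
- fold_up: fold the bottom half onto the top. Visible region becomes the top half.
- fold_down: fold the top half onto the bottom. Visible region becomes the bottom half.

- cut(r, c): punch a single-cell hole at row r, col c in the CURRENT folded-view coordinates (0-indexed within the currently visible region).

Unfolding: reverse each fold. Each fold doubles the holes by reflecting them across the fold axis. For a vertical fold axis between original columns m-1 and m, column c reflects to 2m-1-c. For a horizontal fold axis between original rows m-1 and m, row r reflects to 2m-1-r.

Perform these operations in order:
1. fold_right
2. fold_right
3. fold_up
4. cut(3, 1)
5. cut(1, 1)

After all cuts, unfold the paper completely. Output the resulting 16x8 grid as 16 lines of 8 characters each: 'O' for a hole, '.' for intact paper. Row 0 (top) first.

Answer: ........
O..OO..O
........
O..OO..O
........
........
........
........
........
........
........
........
O..OO..O
........
O..OO..O
........

Derivation:
Op 1 fold_right: fold axis v@4; visible region now rows[0,16) x cols[4,8) = 16x4
Op 2 fold_right: fold axis v@6; visible region now rows[0,16) x cols[6,8) = 16x2
Op 3 fold_up: fold axis h@8; visible region now rows[0,8) x cols[6,8) = 8x2
Op 4 cut(3, 1): punch at orig (3,7); cuts so far [(3, 7)]; region rows[0,8) x cols[6,8) = 8x2
Op 5 cut(1, 1): punch at orig (1,7); cuts so far [(1, 7), (3, 7)]; region rows[0,8) x cols[6,8) = 8x2
Unfold 1 (reflect across h@8): 4 holes -> [(1, 7), (3, 7), (12, 7), (14, 7)]
Unfold 2 (reflect across v@6): 8 holes -> [(1, 4), (1, 7), (3, 4), (3, 7), (12, 4), (12, 7), (14, 4), (14, 7)]
Unfold 3 (reflect across v@4): 16 holes -> [(1, 0), (1, 3), (1, 4), (1, 7), (3, 0), (3, 3), (3, 4), (3, 7), (12, 0), (12, 3), (12, 4), (12, 7), (14, 0), (14, 3), (14, 4), (14, 7)]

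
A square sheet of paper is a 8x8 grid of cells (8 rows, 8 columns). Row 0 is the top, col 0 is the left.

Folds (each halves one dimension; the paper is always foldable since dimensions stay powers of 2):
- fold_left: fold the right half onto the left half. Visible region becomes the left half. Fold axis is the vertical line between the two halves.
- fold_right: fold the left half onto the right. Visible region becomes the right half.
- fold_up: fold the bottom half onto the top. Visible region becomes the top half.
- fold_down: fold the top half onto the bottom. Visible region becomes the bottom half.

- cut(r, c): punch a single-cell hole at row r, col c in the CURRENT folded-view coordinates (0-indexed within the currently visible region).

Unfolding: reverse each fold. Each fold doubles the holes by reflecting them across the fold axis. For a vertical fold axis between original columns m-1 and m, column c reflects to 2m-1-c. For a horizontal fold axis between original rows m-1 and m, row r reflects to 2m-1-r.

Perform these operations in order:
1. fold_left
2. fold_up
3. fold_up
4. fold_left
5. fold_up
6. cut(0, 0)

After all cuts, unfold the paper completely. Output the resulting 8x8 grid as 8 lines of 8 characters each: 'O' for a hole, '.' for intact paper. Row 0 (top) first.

Answer: O..OO..O
O..OO..O
O..OO..O
O..OO..O
O..OO..O
O..OO..O
O..OO..O
O..OO..O

Derivation:
Op 1 fold_left: fold axis v@4; visible region now rows[0,8) x cols[0,4) = 8x4
Op 2 fold_up: fold axis h@4; visible region now rows[0,4) x cols[0,4) = 4x4
Op 3 fold_up: fold axis h@2; visible region now rows[0,2) x cols[0,4) = 2x4
Op 4 fold_left: fold axis v@2; visible region now rows[0,2) x cols[0,2) = 2x2
Op 5 fold_up: fold axis h@1; visible region now rows[0,1) x cols[0,2) = 1x2
Op 6 cut(0, 0): punch at orig (0,0); cuts so far [(0, 0)]; region rows[0,1) x cols[0,2) = 1x2
Unfold 1 (reflect across h@1): 2 holes -> [(0, 0), (1, 0)]
Unfold 2 (reflect across v@2): 4 holes -> [(0, 0), (0, 3), (1, 0), (1, 3)]
Unfold 3 (reflect across h@2): 8 holes -> [(0, 0), (0, 3), (1, 0), (1, 3), (2, 0), (2, 3), (3, 0), (3, 3)]
Unfold 4 (reflect across h@4): 16 holes -> [(0, 0), (0, 3), (1, 0), (1, 3), (2, 0), (2, 3), (3, 0), (3, 3), (4, 0), (4, 3), (5, 0), (5, 3), (6, 0), (6, 3), (7, 0), (7, 3)]
Unfold 5 (reflect across v@4): 32 holes -> [(0, 0), (0, 3), (0, 4), (0, 7), (1, 0), (1, 3), (1, 4), (1, 7), (2, 0), (2, 3), (2, 4), (2, 7), (3, 0), (3, 3), (3, 4), (3, 7), (4, 0), (4, 3), (4, 4), (4, 7), (5, 0), (5, 3), (5, 4), (5, 7), (6, 0), (6, 3), (6, 4), (6, 7), (7, 0), (7, 3), (7, 4), (7, 7)]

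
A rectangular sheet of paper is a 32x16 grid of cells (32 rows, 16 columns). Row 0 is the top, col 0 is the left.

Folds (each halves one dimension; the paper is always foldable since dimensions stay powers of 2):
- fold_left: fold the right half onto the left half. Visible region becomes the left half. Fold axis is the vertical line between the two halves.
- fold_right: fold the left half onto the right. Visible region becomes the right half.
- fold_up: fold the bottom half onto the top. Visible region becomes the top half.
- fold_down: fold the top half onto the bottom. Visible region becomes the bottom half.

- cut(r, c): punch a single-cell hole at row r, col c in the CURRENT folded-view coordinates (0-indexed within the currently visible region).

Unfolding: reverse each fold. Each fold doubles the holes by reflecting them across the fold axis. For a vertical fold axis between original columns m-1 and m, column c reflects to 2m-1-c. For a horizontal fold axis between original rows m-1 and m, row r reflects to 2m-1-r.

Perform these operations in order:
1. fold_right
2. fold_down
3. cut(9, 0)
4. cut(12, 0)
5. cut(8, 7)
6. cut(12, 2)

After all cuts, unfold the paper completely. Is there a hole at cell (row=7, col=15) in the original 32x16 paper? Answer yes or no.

Op 1 fold_right: fold axis v@8; visible region now rows[0,32) x cols[8,16) = 32x8
Op 2 fold_down: fold axis h@16; visible region now rows[16,32) x cols[8,16) = 16x8
Op 3 cut(9, 0): punch at orig (25,8); cuts so far [(25, 8)]; region rows[16,32) x cols[8,16) = 16x8
Op 4 cut(12, 0): punch at orig (28,8); cuts so far [(25, 8), (28, 8)]; region rows[16,32) x cols[8,16) = 16x8
Op 5 cut(8, 7): punch at orig (24,15); cuts so far [(24, 15), (25, 8), (28, 8)]; region rows[16,32) x cols[8,16) = 16x8
Op 6 cut(12, 2): punch at orig (28,10); cuts so far [(24, 15), (25, 8), (28, 8), (28, 10)]; region rows[16,32) x cols[8,16) = 16x8
Unfold 1 (reflect across h@16): 8 holes -> [(3, 8), (3, 10), (6, 8), (7, 15), (24, 15), (25, 8), (28, 8), (28, 10)]
Unfold 2 (reflect across v@8): 16 holes -> [(3, 5), (3, 7), (3, 8), (3, 10), (6, 7), (6, 8), (7, 0), (7, 15), (24, 0), (24, 15), (25, 7), (25, 8), (28, 5), (28, 7), (28, 8), (28, 10)]
Holes: [(3, 5), (3, 7), (3, 8), (3, 10), (6, 7), (6, 8), (7, 0), (7, 15), (24, 0), (24, 15), (25, 7), (25, 8), (28, 5), (28, 7), (28, 8), (28, 10)]

Answer: yes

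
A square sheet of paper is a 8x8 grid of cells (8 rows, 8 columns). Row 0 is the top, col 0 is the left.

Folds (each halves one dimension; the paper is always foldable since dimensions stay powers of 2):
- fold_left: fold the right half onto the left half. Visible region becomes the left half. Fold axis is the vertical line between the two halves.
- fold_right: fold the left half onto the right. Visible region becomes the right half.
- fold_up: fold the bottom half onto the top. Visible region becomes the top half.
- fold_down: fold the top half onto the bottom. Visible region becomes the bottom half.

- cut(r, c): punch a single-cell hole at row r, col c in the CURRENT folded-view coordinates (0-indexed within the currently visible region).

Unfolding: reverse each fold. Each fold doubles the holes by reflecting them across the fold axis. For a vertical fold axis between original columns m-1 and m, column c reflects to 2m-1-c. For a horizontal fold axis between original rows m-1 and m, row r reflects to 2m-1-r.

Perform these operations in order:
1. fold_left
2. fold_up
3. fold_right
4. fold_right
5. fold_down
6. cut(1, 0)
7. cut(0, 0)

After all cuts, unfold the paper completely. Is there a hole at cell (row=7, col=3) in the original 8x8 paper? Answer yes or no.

Answer: yes

Derivation:
Op 1 fold_left: fold axis v@4; visible region now rows[0,8) x cols[0,4) = 8x4
Op 2 fold_up: fold axis h@4; visible region now rows[0,4) x cols[0,4) = 4x4
Op 3 fold_right: fold axis v@2; visible region now rows[0,4) x cols[2,4) = 4x2
Op 4 fold_right: fold axis v@3; visible region now rows[0,4) x cols[3,4) = 4x1
Op 5 fold_down: fold axis h@2; visible region now rows[2,4) x cols[3,4) = 2x1
Op 6 cut(1, 0): punch at orig (3,3); cuts so far [(3, 3)]; region rows[2,4) x cols[3,4) = 2x1
Op 7 cut(0, 0): punch at orig (2,3); cuts so far [(2, 3), (3, 3)]; region rows[2,4) x cols[3,4) = 2x1
Unfold 1 (reflect across h@2): 4 holes -> [(0, 3), (1, 3), (2, 3), (3, 3)]
Unfold 2 (reflect across v@3): 8 holes -> [(0, 2), (0, 3), (1, 2), (1, 3), (2, 2), (2, 3), (3, 2), (3, 3)]
Unfold 3 (reflect across v@2): 16 holes -> [(0, 0), (0, 1), (0, 2), (0, 3), (1, 0), (1, 1), (1, 2), (1, 3), (2, 0), (2, 1), (2, 2), (2, 3), (3, 0), (3, 1), (3, 2), (3, 3)]
Unfold 4 (reflect across h@4): 32 holes -> [(0, 0), (0, 1), (0, 2), (0, 3), (1, 0), (1, 1), (1, 2), (1, 3), (2, 0), (2, 1), (2, 2), (2, 3), (3, 0), (3, 1), (3, 2), (3, 3), (4, 0), (4, 1), (4, 2), (4, 3), (5, 0), (5, 1), (5, 2), (5, 3), (6, 0), (6, 1), (6, 2), (6, 3), (7, 0), (7, 1), (7, 2), (7, 3)]
Unfold 5 (reflect across v@4): 64 holes -> [(0, 0), (0, 1), (0, 2), (0, 3), (0, 4), (0, 5), (0, 6), (0, 7), (1, 0), (1, 1), (1, 2), (1, 3), (1, 4), (1, 5), (1, 6), (1, 7), (2, 0), (2, 1), (2, 2), (2, 3), (2, 4), (2, 5), (2, 6), (2, 7), (3, 0), (3, 1), (3, 2), (3, 3), (3, 4), (3, 5), (3, 6), (3, 7), (4, 0), (4, 1), (4, 2), (4, 3), (4, 4), (4, 5), (4, 6), (4, 7), (5, 0), (5, 1), (5, 2), (5, 3), (5, 4), (5, 5), (5, 6), (5, 7), (6, 0), (6, 1), (6, 2), (6, 3), (6, 4), (6, 5), (6, 6), (6, 7), (7, 0), (7, 1), (7, 2), (7, 3), (7, 4), (7, 5), (7, 6), (7, 7)]
Holes: [(0, 0), (0, 1), (0, 2), (0, 3), (0, 4), (0, 5), (0, 6), (0, 7), (1, 0), (1, 1), (1, 2), (1, 3), (1, 4), (1, 5), (1, 6), (1, 7), (2, 0), (2, 1), (2, 2), (2, 3), (2, 4), (2, 5), (2, 6), (2, 7), (3, 0), (3, 1), (3, 2), (3, 3), (3, 4), (3, 5), (3, 6), (3, 7), (4, 0), (4, 1), (4, 2), (4, 3), (4, 4), (4, 5), (4, 6), (4, 7), (5, 0), (5, 1), (5, 2), (5, 3), (5, 4), (5, 5), (5, 6), (5, 7), (6, 0), (6, 1), (6, 2), (6, 3), (6, 4), (6, 5), (6, 6), (6, 7), (7, 0), (7, 1), (7, 2), (7, 3), (7, 4), (7, 5), (7, 6), (7, 7)]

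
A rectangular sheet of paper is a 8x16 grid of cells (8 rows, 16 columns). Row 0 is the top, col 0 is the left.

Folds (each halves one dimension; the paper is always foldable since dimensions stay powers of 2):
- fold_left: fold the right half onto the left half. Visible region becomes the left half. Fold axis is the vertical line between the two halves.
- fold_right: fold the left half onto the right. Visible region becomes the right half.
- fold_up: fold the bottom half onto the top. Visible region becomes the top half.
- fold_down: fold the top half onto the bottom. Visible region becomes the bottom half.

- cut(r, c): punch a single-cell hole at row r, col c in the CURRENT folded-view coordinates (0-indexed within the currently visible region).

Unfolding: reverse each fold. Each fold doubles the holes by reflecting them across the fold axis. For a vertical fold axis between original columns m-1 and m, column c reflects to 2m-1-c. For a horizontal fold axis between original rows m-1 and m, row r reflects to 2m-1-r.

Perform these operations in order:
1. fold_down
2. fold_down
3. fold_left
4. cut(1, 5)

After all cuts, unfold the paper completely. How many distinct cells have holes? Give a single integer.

Op 1 fold_down: fold axis h@4; visible region now rows[4,8) x cols[0,16) = 4x16
Op 2 fold_down: fold axis h@6; visible region now rows[6,8) x cols[0,16) = 2x16
Op 3 fold_left: fold axis v@8; visible region now rows[6,8) x cols[0,8) = 2x8
Op 4 cut(1, 5): punch at orig (7,5); cuts so far [(7, 5)]; region rows[6,8) x cols[0,8) = 2x8
Unfold 1 (reflect across v@8): 2 holes -> [(7, 5), (7, 10)]
Unfold 2 (reflect across h@6): 4 holes -> [(4, 5), (4, 10), (7, 5), (7, 10)]
Unfold 3 (reflect across h@4): 8 holes -> [(0, 5), (0, 10), (3, 5), (3, 10), (4, 5), (4, 10), (7, 5), (7, 10)]

Answer: 8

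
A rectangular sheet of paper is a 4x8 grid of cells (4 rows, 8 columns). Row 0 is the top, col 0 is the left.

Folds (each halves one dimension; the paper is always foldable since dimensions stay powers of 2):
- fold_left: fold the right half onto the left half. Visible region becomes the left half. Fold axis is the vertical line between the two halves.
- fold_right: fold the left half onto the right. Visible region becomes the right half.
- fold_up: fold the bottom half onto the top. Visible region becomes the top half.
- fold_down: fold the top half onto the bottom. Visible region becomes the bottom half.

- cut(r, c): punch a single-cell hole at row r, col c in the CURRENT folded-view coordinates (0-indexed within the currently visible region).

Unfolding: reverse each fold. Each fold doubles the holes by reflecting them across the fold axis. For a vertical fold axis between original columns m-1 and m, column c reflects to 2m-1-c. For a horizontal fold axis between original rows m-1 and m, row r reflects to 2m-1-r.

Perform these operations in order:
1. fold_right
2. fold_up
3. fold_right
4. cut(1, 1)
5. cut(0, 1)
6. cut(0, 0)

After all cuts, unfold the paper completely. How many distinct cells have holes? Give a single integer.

Op 1 fold_right: fold axis v@4; visible region now rows[0,4) x cols[4,8) = 4x4
Op 2 fold_up: fold axis h@2; visible region now rows[0,2) x cols[4,8) = 2x4
Op 3 fold_right: fold axis v@6; visible region now rows[0,2) x cols[6,8) = 2x2
Op 4 cut(1, 1): punch at orig (1,7); cuts so far [(1, 7)]; region rows[0,2) x cols[6,8) = 2x2
Op 5 cut(0, 1): punch at orig (0,7); cuts so far [(0, 7), (1, 7)]; region rows[0,2) x cols[6,8) = 2x2
Op 6 cut(0, 0): punch at orig (0,6); cuts so far [(0, 6), (0, 7), (1, 7)]; region rows[0,2) x cols[6,8) = 2x2
Unfold 1 (reflect across v@6): 6 holes -> [(0, 4), (0, 5), (0, 6), (0, 7), (1, 4), (1, 7)]
Unfold 2 (reflect across h@2): 12 holes -> [(0, 4), (0, 5), (0, 6), (0, 7), (1, 4), (1, 7), (2, 4), (2, 7), (3, 4), (3, 5), (3, 6), (3, 7)]
Unfold 3 (reflect across v@4): 24 holes -> [(0, 0), (0, 1), (0, 2), (0, 3), (0, 4), (0, 5), (0, 6), (0, 7), (1, 0), (1, 3), (1, 4), (1, 7), (2, 0), (2, 3), (2, 4), (2, 7), (3, 0), (3, 1), (3, 2), (3, 3), (3, 4), (3, 5), (3, 6), (3, 7)]

Answer: 24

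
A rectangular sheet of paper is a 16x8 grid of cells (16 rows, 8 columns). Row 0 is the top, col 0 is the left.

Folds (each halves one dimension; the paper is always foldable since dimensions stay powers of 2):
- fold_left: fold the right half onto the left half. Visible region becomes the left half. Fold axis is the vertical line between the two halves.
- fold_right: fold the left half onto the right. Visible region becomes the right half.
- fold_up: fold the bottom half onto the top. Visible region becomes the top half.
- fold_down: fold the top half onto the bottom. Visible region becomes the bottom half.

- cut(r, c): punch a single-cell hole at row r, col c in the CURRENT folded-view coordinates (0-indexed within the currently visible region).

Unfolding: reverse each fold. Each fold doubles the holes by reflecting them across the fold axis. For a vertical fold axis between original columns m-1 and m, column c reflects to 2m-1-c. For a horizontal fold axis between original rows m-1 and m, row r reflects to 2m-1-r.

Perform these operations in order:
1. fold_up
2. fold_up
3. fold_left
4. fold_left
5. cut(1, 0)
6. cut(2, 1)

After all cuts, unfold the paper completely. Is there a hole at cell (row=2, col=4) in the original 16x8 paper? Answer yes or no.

Op 1 fold_up: fold axis h@8; visible region now rows[0,8) x cols[0,8) = 8x8
Op 2 fold_up: fold axis h@4; visible region now rows[0,4) x cols[0,8) = 4x8
Op 3 fold_left: fold axis v@4; visible region now rows[0,4) x cols[0,4) = 4x4
Op 4 fold_left: fold axis v@2; visible region now rows[0,4) x cols[0,2) = 4x2
Op 5 cut(1, 0): punch at orig (1,0); cuts so far [(1, 0)]; region rows[0,4) x cols[0,2) = 4x2
Op 6 cut(2, 1): punch at orig (2,1); cuts so far [(1, 0), (2, 1)]; region rows[0,4) x cols[0,2) = 4x2
Unfold 1 (reflect across v@2): 4 holes -> [(1, 0), (1, 3), (2, 1), (2, 2)]
Unfold 2 (reflect across v@4): 8 holes -> [(1, 0), (1, 3), (1, 4), (1, 7), (2, 1), (2, 2), (2, 5), (2, 6)]
Unfold 3 (reflect across h@4): 16 holes -> [(1, 0), (1, 3), (1, 4), (1, 7), (2, 1), (2, 2), (2, 5), (2, 6), (5, 1), (5, 2), (5, 5), (5, 6), (6, 0), (6, 3), (6, 4), (6, 7)]
Unfold 4 (reflect across h@8): 32 holes -> [(1, 0), (1, 3), (1, 4), (1, 7), (2, 1), (2, 2), (2, 5), (2, 6), (5, 1), (5, 2), (5, 5), (5, 6), (6, 0), (6, 3), (6, 4), (6, 7), (9, 0), (9, 3), (9, 4), (9, 7), (10, 1), (10, 2), (10, 5), (10, 6), (13, 1), (13, 2), (13, 5), (13, 6), (14, 0), (14, 3), (14, 4), (14, 7)]
Holes: [(1, 0), (1, 3), (1, 4), (1, 7), (2, 1), (2, 2), (2, 5), (2, 6), (5, 1), (5, 2), (5, 5), (5, 6), (6, 0), (6, 3), (6, 4), (6, 7), (9, 0), (9, 3), (9, 4), (9, 7), (10, 1), (10, 2), (10, 5), (10, 6), (13, 1), (13, 2), (13, 5), (13, 6), (14, 0), (14, 3), (14, 4), (14, 7)]

Answer: no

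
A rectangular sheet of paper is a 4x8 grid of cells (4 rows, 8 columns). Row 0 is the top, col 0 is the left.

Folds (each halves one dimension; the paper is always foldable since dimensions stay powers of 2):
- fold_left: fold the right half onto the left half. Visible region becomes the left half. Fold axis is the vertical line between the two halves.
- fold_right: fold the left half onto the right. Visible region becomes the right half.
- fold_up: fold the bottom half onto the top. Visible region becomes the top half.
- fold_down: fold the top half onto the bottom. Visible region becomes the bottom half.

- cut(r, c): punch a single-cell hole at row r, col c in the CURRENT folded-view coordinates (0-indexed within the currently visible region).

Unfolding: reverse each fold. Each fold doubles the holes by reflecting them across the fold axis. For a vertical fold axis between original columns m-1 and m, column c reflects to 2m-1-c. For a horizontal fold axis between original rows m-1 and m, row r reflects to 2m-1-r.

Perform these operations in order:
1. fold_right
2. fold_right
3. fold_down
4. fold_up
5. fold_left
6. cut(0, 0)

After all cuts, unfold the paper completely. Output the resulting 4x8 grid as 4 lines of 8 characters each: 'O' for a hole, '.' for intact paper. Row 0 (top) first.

Op 1 fold_right: fold axis v@4; visible region now rows[0,4) x cols[4,8) = 4x4
Op 2 fold_right: fold axis v@6; visible region now rows[0,4) x cols[6,8) = 4x2
Op 3 fold_down: fold axis h@2; visible region now rows[2,4) x cols[6,8) = 2x2
Op 4 fold_up: fold axis h@3; visible region now rows[2,3) x cols[6,8) = 1x2
Op 5 fold_left: fold axis v@7; visible region now rows[2,3) x cols[6,7) = 1x1
Op 6 cut(0, 0): punch at orig (2,6); cuts so far [(2, 6)]; region rows[2,3) x cols[6,7) = 1x1
Unfold 1 (reflect across v@7): 2 holes -> [(2, 6), (2, 7)]
Unfold 2 (reflect across h@3): 4 holes -> [(2, 6), (2, 7), (3, 6), (3, 7)]
Unfold 3 (reflect across h@2): 8 holes -> [(0, 6), (0, 7), (1, 6), (1, 7), (2, 6), (2, 7), (3, 6), (3, 7)]
Unfold 4 (reflect across v@6): 16 holes -> [(0, 4), (0, 5), (0, 6), (0, 7), (1, 4), (1, 5), (1, 6), (1, 7), (2, 4), (2, 5), (2, 6), (2, 7), (3, 4), (3, 5), (3, 6), (3, 7)]
Unfold 5 (reflect across v@4): 32 holes -> [(0, 0), (0, 1), (0, 2), (0, 3), (0, 4), (0, 5), (0, 6), (0, 7), (1, 0), (1, 1), (1, 2), (1, 3), (1, 4), (1, 5), (1, 6), (1, 7), (2, 0), (2, 1), (2, 2), (2, 3), (2, 4), (2, 5), (2, 6), (2, 7), (3, 0), (3, 1), (3, 2), (3, 3), (3, 4), (3, 5), (3, 6), (3, 7)]

Answer: OOOOOOOO
OOOOOOOO
OOOOOOOO
OOOOOOOO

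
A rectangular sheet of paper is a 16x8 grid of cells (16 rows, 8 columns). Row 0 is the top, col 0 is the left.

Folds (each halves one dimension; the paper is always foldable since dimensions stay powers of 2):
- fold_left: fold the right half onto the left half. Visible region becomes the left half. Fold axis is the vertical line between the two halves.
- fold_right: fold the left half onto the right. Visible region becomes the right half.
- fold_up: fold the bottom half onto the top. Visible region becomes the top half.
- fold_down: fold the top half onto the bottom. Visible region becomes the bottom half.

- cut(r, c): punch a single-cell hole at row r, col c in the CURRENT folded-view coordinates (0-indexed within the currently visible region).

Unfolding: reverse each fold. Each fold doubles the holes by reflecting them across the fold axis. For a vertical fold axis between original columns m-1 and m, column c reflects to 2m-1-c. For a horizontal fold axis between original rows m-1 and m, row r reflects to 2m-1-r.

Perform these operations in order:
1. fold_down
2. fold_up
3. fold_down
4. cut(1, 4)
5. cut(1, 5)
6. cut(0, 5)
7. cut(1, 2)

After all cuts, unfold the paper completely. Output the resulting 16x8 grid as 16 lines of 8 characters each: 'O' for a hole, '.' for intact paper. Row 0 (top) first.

Op 1 fold_down: fold axis h@8; visible region now rows[8,16) x cols[0,8) = 8x8
Op 2 fold_up: fold axis h@12; visible region now rows[8,12) x cols[0,8) = 4x8
Op 3 fold_down: fold axis h@10; visible region now rows[10,12) x cols[0,8) = 2x8
Op 4 cut(1, 4): punch at orig (11,4); cuts so far [(11, 4)]; region rows[10,12) x cols[0,8) = 2x8
Op 5 cut(1, 5): punch at orig (11,5); cuts so far [(11, 4), (11, 5)]; region rows[10,12) x cols[0,8) = 2x8
Op 6 cut(0, 5): punch at orig (10,5); cuts so far [(10, 5), (11, 4), (11, 5)]; region rows[10,12) x cols[0,8) = 2x8
Op 7 cut(1, 2): punch at orig (11,2); cuts so far [(10, 5), (11, 2), (11, 4), (11, 5)]; region rows[10,12) x cols[0,8) = 2x8
Unfold 1 (reflect across h@10): 8 holes -> [(8, 2), (8, 4), (8, 5), (9, 5), (10, 5), (11, 2), (11, 4), (11, 5)]
Unfold 2 (reflect across h@12): 16 holes -> [(8, 2), (8, 4), (8, 5), (9, 5), (10, 5), (11, 2), (11, 4), (11, 5), (12, 2), (12, 4), (12, 5), (13, 5), (14, 5), (15, 2), (15, 4), (15, 5)]
Unfold 3 (reflect across h@8): 32 holes -> [(0, 2), (0, 4), (0, 5), (1, 5), (2, 5), (3, 2), (3, 4), (3, 5), (4, 2), (4, 4), (4, 5), (5, 5), (6, 5), (7, 2), (7, 4), (7, 5), (8, 2), (8, 4), (8, 5), (9, 5), (10, 5), (11, 2), (11, 4), (11, 5), (12, 2), (12, 4), (12, 5), (13, 5), (14, 5), (15, 2), (15, 4), (15, 5)]

Answer: ..O.OO..
.....O..
.....O..
..O.OO..
..O.OO..
.....O..
.....O..
..O.OO..
..O.OO..
.....O..
.....O..
..O.OO..
..O.OO..
.....O..
.....O..
..O.OO..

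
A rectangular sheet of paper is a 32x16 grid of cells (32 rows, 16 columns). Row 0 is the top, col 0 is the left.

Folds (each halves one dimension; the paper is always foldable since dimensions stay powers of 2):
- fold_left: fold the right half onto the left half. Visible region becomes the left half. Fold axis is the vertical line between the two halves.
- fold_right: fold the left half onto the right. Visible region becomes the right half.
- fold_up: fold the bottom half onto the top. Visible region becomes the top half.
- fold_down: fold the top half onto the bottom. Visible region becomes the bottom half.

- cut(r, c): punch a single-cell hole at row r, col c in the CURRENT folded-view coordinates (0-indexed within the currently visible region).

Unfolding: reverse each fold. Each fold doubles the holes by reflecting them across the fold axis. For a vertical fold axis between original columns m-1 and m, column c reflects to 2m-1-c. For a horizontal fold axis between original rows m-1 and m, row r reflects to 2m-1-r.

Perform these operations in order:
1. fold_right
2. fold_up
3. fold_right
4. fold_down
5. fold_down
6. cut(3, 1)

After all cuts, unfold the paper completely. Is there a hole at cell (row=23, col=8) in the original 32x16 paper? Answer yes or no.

Answer: no

Derivation:
Op 1 fold_right: fold axis v@8; visible region now rows[0,32) x cols[8,16) = 32x8
Op 2 fold_up: fold axis h@16; visible region now rows[0,16) x cols[8,16) = 16x8
Op 3 fold_right: fold axis v@12; visible region now rows[0,16) x cols[12,16) = 16x4
Op 4 fold_down: fold axis h@8; visible region now rows[8,16) x cols[12,16) = 8x4
Op 5 fold_down: fold axis h@12; visible region now rows[12,16) x cols[12,16) = 4x4
Op 6 cut(3, 1): punch at orig (15,13); cuts so far [(15, 13)]; region rows[12,16) x cols[12,16) = 4x4
Unfold 1 (reflect across h@12): 2 holes -> [(8, 13), (15, 13)]
Unfold 2 (reflect across h@8): 4 holes -> [(0, 13), (7, 13), (8, 13), (15, 13)]
Unfold 3 (reflect across v@12): 8 holes -> [(0, 10), (0, 13), (7, 10), (7, 13), (8, 10), (8, 13), (15, 10), (15, 13)]
Unfold 4 (reflect across h@16): 16 holes -> [(0, 10), (0, 13), (7, 10), (7, 13), (8, 10), (8, 13), (15, 10), (15, 13), (16, 10), (16, 13), (23, 10), (23, 13), (24, 10), (24, 13), (31, 10), (31, 13)]
Unfold 5 (reflect across v@8): 32 holes -> [(0, 2), (0, 5), (0, 10), (0, 13), (7, 2), (7, 5), (7, 10), (7, 13), (8, 2), (8, 5), (8, 10), (8, 13), (15, 2), (15, 5), (15, 10), (15, 13), (16, 2), (16, 5), (16, 10), (16, 13), (23, 2), (23, 5), (23, 10), (23, 13), (24, 2), (24, 5), (24, 10), (24, 13), (31, 2), (31, 5), (31, 10), (31, 13)]
Holes: [(0, 2), (0, 5), (0, 10), (0, 13), (7, 2), (7, 5), (7, 10), (7, 13), (8, 2), (8, 5), (8, 10), (8, 13), (15, 2), (15, 5), (15, 10), (15, 13), (16, 2), (16, 5), (16, 10), (16, 13), (23, 2), (23, 5), (23, 10), (23, 13), (24, 2), (24, 5), (24, 10), (24, 13), (31, 2), (31, 5), (31, 10), (31, 13)]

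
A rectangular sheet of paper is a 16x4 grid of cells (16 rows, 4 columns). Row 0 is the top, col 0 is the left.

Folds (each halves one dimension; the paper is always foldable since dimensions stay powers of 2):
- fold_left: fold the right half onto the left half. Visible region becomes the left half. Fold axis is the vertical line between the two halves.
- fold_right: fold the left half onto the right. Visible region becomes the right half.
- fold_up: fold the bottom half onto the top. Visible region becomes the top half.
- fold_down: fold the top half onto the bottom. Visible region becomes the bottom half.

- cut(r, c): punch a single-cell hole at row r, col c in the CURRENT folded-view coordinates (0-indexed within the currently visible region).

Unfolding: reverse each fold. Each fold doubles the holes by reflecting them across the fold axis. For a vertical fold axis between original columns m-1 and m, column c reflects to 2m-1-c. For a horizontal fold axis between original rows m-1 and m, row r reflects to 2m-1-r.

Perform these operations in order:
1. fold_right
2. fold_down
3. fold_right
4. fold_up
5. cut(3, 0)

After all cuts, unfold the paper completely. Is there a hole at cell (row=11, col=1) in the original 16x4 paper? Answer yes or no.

Op 1 fold_right: fold axis v@2; visible region now rows[0,16) x cols[2,4) = 16x2
Op 2 fold_down: fold axis h@8; visible region now rows[8,16) x cols[2,4) = 8x2
Op 3 fold_right: fold axis v@3; visible region now rows[8,16) x cols[3,4) = 8x1
Op 4 fold_up: fold axis h@12; visible region now rows[8,12) x cols[3,4) = 4x1
Op 5 cut(3, 0): punch at orig (11,3); cuts so far [(11, 3)]; region rows[8,12) x cols[3,4) = 4x1
Unfold 1 (reflect across h@12): 2 holes -> [(11, 3), (12, 3)]
Unfold 2 (reflect across v@3): 4 holes -> [(11, 2), (11, 3), (12, 2), (12, 3)]
Unfold 3 (reflect across h@8): 8 holes -> [(3, 2), (3, 3), (4, 2), (4, 3), (11, 2), (11, 3), (12, 2), (12, 3)]
Unfold 4 (reflect across v@2): 16 holes -> [(3, 0), (3, 1), (3, 2), (3, 3), (4, 0), (4, 1), (4, 2), (4, 3), (11, 0), (11, 1), (11, 2), (11, 3), (12, 0), (12, 1), (12, 2), (12, 3)]
Holes: [(3, 0), (3, 1), (3, 2), (3, 3), (4, 0), (4, 1), (4, 2), (4, 3), (11, 0), (11, 1), (11, 2), (11, 3), (12, 0), (12, 1), (12, 2), (12, 3)]

Answer: yes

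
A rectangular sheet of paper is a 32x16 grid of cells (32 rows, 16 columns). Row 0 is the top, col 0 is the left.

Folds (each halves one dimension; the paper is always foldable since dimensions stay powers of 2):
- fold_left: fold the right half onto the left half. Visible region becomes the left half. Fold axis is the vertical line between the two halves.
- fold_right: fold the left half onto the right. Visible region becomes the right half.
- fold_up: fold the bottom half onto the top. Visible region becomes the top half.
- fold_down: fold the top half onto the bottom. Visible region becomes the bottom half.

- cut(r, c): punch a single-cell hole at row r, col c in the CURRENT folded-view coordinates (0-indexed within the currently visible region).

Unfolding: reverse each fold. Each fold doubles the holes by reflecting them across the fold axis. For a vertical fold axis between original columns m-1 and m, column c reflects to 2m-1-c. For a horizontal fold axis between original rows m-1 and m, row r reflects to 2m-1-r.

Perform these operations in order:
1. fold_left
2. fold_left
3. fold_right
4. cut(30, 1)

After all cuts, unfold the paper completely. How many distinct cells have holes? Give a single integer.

Op 1 fold_left: fold axis v@8; visible region now rows[0,32) x cols[0,8) = 32x8
Op 2 fold_left: fold axis v@4; visible region now rows[0,32) x cols[0,4) = 32x4
Op 3 fold_right: fold axis v@2; visible region now rows[0,32) x cols[2,4) = 32x2
Op 4 cut(30, 1): punch at orig (30,3); cuts so far [(30, 3)]; region rows[0,32) x cols[2,4) = 32x2
Unfold 1 (reflect across v@2): 2 holes -> [(30, 0), (30, 3)]
Unfold 2 (reflect across v@4): 4 holes -> [(30, 0), (30, 3), (30, 4), (30, 7)]
Unfold 3 (reflect across v@8): 8 holes -> [(30, 0), (30, 3), (30, 4), (30, 7), (30, 8), (30, 11), (30, 12), (30, 15)]

Answer: 8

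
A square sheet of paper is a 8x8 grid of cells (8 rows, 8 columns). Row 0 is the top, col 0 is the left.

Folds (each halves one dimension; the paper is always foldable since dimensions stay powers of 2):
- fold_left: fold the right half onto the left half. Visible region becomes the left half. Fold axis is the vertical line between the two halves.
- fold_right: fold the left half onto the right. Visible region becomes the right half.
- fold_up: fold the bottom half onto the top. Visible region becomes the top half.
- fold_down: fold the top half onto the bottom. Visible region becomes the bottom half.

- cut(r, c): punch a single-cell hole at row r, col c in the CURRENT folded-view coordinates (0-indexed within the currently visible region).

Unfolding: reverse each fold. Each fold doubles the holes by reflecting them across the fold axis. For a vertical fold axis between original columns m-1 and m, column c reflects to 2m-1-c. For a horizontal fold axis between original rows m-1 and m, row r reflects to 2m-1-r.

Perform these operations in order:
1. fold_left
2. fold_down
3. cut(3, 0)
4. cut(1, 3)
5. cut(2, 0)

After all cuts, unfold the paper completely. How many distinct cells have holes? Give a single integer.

Op 1 fold_left: fold axis v@4; visible region now rows[0,8) x cols[0,4) = 8x4
Op 2 fold_down: fold axis h@4; visible region now rows[4,8) x cols[0,4) = 4x4
Op 3 cut(3, 0): punch at orig (7,0); cuts so far [(7, 0)]; region rows[4,8) x cols[0,4) = 4x4
Op 4 cut(1, 3): punch at orig (5,3); cuts so far [(5, 3), (7, 0)]; region rows[4,8) x cols[0,4) = 4x4
Op 5 cut(2, 0): punch at orig (6,0); cuts so far [(5, 3), (6, 0), (7, 0)]; region rows[4,8) x cols[0,4) = 4x4
Unfold 1 (reflect across h@4): 6 holes -> [(0, 0), (1, 0), (2, 3), (5, 3), (6, 0), (7, 0)]
Unfold 2 (reflect across v@4): 12 holes -> [(0, 0), (0, 7), (1, 0), (1, 7), (2, 3), (2, 4), (5, 3), (5, 4), (6, 0), (6, 7), (7, 0), (7, 7)]

Answer: 12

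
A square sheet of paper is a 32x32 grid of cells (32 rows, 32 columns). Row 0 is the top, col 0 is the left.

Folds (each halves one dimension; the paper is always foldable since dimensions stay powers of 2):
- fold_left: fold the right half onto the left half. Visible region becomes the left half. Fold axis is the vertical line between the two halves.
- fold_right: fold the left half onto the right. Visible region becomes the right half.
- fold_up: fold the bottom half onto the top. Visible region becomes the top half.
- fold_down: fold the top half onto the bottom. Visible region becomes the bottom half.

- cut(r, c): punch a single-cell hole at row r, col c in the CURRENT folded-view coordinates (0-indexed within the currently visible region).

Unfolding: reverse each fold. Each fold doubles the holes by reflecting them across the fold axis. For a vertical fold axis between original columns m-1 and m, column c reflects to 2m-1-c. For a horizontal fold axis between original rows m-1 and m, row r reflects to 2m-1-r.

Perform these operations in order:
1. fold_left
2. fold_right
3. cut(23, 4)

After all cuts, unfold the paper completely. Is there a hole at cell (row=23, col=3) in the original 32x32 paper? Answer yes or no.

Op 1 fold_left: fold axis v@16; visible region now rows[0,32) x cols[0,16) = 32x16
Op 2 fold_right: fold axis v@8; visible region now rows[0,32) x cols[8,16) = 32x8
Op 3 cut(23, 4): punch at orig (23,12); cuts so far [(23, 12)]; region rows[0,32) x cols[8,16) = 32x8
Unfold 1 (reflect across v@8): 2 holes -> [(23, 3), (23, 12)]
Unfold 2 (reflect across v@16): 4 holes -> [(23, 3), (23, 12), (23, 19), (23, 28)]
Holes: [(23, 3), (23, 12), (23, 19), (23, 28)]

Answer: yes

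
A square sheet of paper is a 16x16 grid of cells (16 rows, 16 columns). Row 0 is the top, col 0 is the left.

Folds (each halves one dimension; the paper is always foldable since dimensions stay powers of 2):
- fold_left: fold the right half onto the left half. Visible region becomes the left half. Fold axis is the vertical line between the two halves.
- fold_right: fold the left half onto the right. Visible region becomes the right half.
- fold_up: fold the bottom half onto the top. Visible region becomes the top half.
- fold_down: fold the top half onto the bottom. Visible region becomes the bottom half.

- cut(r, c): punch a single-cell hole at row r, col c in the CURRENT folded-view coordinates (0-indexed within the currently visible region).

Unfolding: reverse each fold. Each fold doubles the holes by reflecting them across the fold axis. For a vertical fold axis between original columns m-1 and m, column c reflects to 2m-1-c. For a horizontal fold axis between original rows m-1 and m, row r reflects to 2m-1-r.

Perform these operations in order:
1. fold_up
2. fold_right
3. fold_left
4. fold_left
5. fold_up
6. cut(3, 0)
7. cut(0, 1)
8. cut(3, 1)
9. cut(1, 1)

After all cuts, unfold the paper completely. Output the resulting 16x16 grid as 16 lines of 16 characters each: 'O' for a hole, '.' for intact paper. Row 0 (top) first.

Answer: .OO..OO..OO..OO.
.OO..OO..OO..OO.
................
OOOOOOOOOOOOOOOO
OOOOOOOOOOOOOOOO
................
.OO..OO..OO..OO.
.OO..OO..OO..OO.
.OO..OO..OO..OO.
.OO..OO..OO..OO.
................
OOOOOOOOOOOOOOOO
OOOOOOOOOOOOOOOO
................
.OO..OO..OO..OO.
.OO..OO..OO..OO.

Derivation:
Op 1 fold_up: fold axis h@8; visible region now rows[0,8) x cols[0,16) = 8x16
Op 2 fold_right: fold axis v@8; visible region now rows[0,8) x cols[8,16) = 8x8
Op 3 fold_left: fold axis v@12; visible region now rows[0,8) x cols[8,12) = 8x4
Op 4 fold_left: fold axis v@10; visible region now rows[0,8) x cols[8,10) = 8x2
Op 5 fold_up: fold axis h@4; visible region now rows[0,4) x cols[8,10) = 4x2
Op 6 cut(3, 0): punch at orig (3,8); cuts so far [(3, 8)]; region rows[0,4) x cols[8,10) = 4x2
Op 7 cut(0, 1): punch at orig (0,9); cuts so far [(0, 9), (3, 8)]; region rows[0,4) x cols[8,10) = 4x2
Op 8 cut(3, 1): punch at orig (3,9); cuts so far [(0, 9), (3, 8), (3, 9)]; region rows[0,4) x cols[8,10) = 4x2
Op 9 cut(1, 1): punch at orig (1,9); cuts so far [(0, 9), (1, 9), (3, 8), (3, 9)]; region rows[0,4) x cols[8,10) = 4x2
Unfold 1 (reflect across h@4): 8 holes -> [(0, 9), (1, 9), (3, 8), (3, 9), (4, 8), (4, 9), (6, 9), (7, 9)]
Unfold 2 (reflect across v@10): 16 holes -> [(0, 9), (0, 10), (1, 9), (1, 10), (3, 8), (3, 9), (3, 10), (3, 11), (4, 8), (4, 9), (4, 10), (4, 11), (6, 9), (6, 10), (7, 9), (7, 10)]
Unfold 3 (reflect across v@12): 32 holes -> [(0, 9), (0, 10), (0, 13), (0, 14), (1, 9), (1, 10), (1, 13), (1, 14), (3, 8), (3, 9), (3, 10), (3, 11), (3, 12), (3, 13), (3, 14), (3, 15), (4, 8), (4, 9), (4, 10), (4, 11), (4, 12), (4, 13), (4, 14), (4, 15), (6, 9), (6, 10), (6, 13), (6, 14), (7, 9), (7, 10), (7, 13), (7, 14)]
Unfold 4 (reflect across v@8): 64 holes -> [(0, 1), (0, 2), (0, 5), (0, 6), (0, 9), (0, 10), (0, 13), (0, 14), (1, 1), (1, 2), (1, 5), (1, 6), (1, 9), (1, 10), (1, 13), (1, 14), (3, 0), (3, 1), (3, 2), (3, 3), (3, 4), (3, 5), (3, 6), (3, 7), (3, 8), (3, 9), (3, 10), (3, 11), (3, 12), (3, 13), (3, 14), (3, 15), (4, 0), (4, 1), (4, 2), (4, 3), (4, 4), (4, 5), (4, 6), (4, 7), (4, 8), (4, 9), (4, 10), (4, 11), (4, 12), (4, 13), (4, 14), (4, 15), (6, 1), (6, 2), (6, 5), (6, 6), (6, 9), (6, 10), (6, 13), (6, 14), (7, 1), (7, 2), (7, 5), (7, 6), (7, 9), (7, 10), (7, 13), (7, 14)]
Unfold 5 (reflect across h@8): 128 holes -> [(0, 1), (0, 2), (0, 5), (0, 6), (0, 9), (0, 10), (0, 13), (0, 14), (1, 1), (1, 2), (1, 5), (1, 6), (1, 9), (1, 10), (1, 13), (1, 14), (3, 0), (3, 1), (3, 2), (3, 3), (3, 4), (3, 5), (3, 6), (3, 7), (3, 8), (3, 9), (3, 10), (3, 11), (3, 12), (3, 13), (3, 14), (3, 15), (4, 0), (4, 1), (4, 2), (4, 3), (4, 4), (4, 5), (4, 6), (4, 7), (4, 8), (4, 9), (4, 10), (4, 11), (4, 12), (4, 13), (4, 14), (4, 15), (6, 1), (6, 2), (6, 5), (6, 6), (6, 9), (6, 10), (6, 13), (6, 14), (7, 1), (7, 2), (7, 5), (7, 6), (7, 9), (7, 10), (7, 13), (7, 14), (8, 1), (8, 2), (8, 5), (8, 6), (8, 9), (8, 10), (8, 13), (8, 14), (9, 1), (9, 2), (9, 5), (9, 6), (9, 9), (9, 10), (9, 13), (9, 14), (11, 0), (11, 1), (11, 2), (11, 3), (11, 4), (11, 5), (11, 6), (11, 7), (11, 8), (11, 9), (11, 10), (11, 11), (11, 12), (11, 13), (11, 14), (11, 15), (12, 0), (12, 1), (12, 2), (12, 3), (12, 4), (12, 5), (12, 6), (12, 7), (12, 8), (12, 9), (12, 10), (12, 11), (12, 12), (12, 13), (12, 14), (12, 15), (14, 1), (14, 2), (14, 5), (14, 6), (14, 9), (14, 10), (14, 13), (14, 14), (15, 1), (15, 2), (15, 5), (15, 6), (15, 9), (15, 10), (15, 13), (15, 14)]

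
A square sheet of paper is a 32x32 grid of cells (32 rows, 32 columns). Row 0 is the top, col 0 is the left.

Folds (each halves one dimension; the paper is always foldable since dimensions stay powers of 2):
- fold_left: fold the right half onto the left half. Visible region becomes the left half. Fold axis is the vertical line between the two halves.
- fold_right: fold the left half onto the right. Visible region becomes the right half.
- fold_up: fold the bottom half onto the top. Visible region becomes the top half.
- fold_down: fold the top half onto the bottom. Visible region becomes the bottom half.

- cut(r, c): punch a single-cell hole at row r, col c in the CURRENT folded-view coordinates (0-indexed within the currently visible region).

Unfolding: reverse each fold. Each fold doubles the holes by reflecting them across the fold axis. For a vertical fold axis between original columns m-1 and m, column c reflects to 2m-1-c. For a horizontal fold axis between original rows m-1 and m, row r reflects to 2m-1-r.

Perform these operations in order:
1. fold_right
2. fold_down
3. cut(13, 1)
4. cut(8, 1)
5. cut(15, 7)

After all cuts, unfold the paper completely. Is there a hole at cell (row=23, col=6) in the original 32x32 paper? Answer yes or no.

Op 1 fold_right: fold axis v@16; visible region now rows[0,32) x cols[16,32) = 32x16
Op 2 fold_down: fold axis h@16; visible region now rows[16,32) x cols[16,32) = 16x16
Op 3 cut(13, 1): punch at orig (29,17); cuts so far [(29, 17)]; region rows[16,32) x cols[16,32) = 16x16
Op 4 cut(8, 1): punch at orig (24,17); cuts so far [(24, 17), (29, 17)]; region rows[16,32) x cols[16,32) = 16x16
Op 5 cut(15, 7): punch at orig (31,23); cuts so far [(24, 17), (29, 17), (31, 23)]; region rows[16,32) x cols[16,32) = 16x16
Unfold 1 (reflect across h@16): 6 holes -> [(0, 23), (2, 17), (7, 17), (24, 17), (29, 17), (31, 23)]
Unfold 2 (reflect across v@16): 12 holes -> [(0, 8), (0, 23), (2, 14), (2, 17), (7, 14), (7, 17), (24, 14), (24, 17), (29, 14), (29, 17), (31, 8), (31, 23)]
Holes: [(0, 8), (0, 23), (2, 14), (2, 17), (7, 14), (7, 17), (24, 14), (24, 17), (29, 14), (29, 17), (31, 8), (31, 23)]

Answer: no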